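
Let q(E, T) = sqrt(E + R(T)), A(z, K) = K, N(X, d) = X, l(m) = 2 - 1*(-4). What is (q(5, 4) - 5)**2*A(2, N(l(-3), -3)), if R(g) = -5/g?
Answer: 345/2 - 30*sqrt(15) ≈ 56.310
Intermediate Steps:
l(m) = 6 (l(m) = 2 + 4 = 6)
q(E, T) = sqrt(E - 5/T)
(q(5, 4) - 5)**2*A(2, N(l(-3), -3)) = (sqrt(5 - 5/4) - 5)**2*6 = (sqrt(15/4) - 5)**2*6 = (sqrt(15)/2 - 5)**2*6 = (-5 + sqrt(15)/2)**2*6 = 6*(-5 + sqrt(15)/2)**2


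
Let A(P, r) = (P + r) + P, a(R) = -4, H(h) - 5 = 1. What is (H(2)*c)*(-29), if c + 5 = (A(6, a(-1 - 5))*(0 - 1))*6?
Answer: 9222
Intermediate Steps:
H(h) = 6 (H(h) = 5 + 1 = 6)
A(P, r) = r + 2*P
c = -53 (c = -5 + ((-4 + 2*6)*(0 - 1))*6 = -5 + ((-4 + 12)*(-1))*6 = -5 + (8*(-1))*6 = -5 - 8*6 = -5 - 48 = -53)
(H(2)*c)*(-29) = (6*(-53))*(-29) = -318*(-29) = 9222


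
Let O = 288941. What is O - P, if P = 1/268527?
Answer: 77588459906/268527 ≈ 2.8894e+5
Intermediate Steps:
P = 1/268527 ≈ 3.7240e-6
O - P = 288941 - 1*1/268527 = 288941 - 1/268527 = 77588459906/268527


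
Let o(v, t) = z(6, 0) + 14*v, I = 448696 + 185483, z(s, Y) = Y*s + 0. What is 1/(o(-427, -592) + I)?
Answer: 1/628201 ≈ 1.5918e-6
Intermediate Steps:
z(s, Y) = Y*s
I = 634179
o(v, t) = 14*v (o(v, t) = 0*6 + 14*v = 0 + 14*v = 14*v)
1/(o(-427, -592) + I) = 1/(14*(-427) + 634179) = 1/(-5978 + 634179) = 1/628201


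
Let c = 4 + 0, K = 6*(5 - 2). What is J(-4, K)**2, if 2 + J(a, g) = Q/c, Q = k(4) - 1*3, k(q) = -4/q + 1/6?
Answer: 5041/576 ≈ 8.7517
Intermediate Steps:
K = 18 (K = 6*3 = 18)
k(q) = 1/6 - 4/q (k(q) = -4/q + 1*(1/6) = -4/q + 1/6 = 1/6 - 4/q)
Q = -23/6 (Q = (1/6)*(-24 + 4)/4 - 1*3 = (1/6)*(1/4)*(-20) - 3 = -5/6 - 3 = -23/6 ≈ -3.8333)
c = 4
J(a, g) = -71/24 (J(a, g) = -2 - 23/6/4 = -2 - 23/6*1/4 = -2 - 23/24 = -71/24)
J(-4, K)**2 = (-71/24)**2 = 5041/576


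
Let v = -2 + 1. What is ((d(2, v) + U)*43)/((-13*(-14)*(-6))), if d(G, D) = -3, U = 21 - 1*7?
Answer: -473/1092 ≈ -0.43315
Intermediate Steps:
v = -1
U = 14 (U = 21 - 7 = 14)
((d(2, v) + U)*43)/((-13*(-14)*(-6))) = ((-3 + 14)*43)/((-13*(-14)*(-6))) = (11*43)/((182*(-6))) = 473/(-1092) = 473*(-1/1092) = -473/1092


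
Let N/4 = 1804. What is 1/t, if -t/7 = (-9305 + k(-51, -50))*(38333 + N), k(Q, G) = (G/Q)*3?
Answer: 17/50420237805 ≈ 3.3717e-10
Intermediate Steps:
k(Q, G) = 3*G/Q
N = 7216 (N = 4*1804 = 7216)
t = 50420237805/17 (t = -7*(-9305 + 3*(-50)/(-51))*(38333 + 7216) = -7*(-9305 + 3*(-50)*(-1/51))*45549 = -7*(-9305 + 50/17)*45549 = -(-1106945)*45549/17 = -7*(-7202891115/17) = 50420237805/17 ≈ 2.9659e+9)
1/t = 1/(50420237805/17) = 17/50420237805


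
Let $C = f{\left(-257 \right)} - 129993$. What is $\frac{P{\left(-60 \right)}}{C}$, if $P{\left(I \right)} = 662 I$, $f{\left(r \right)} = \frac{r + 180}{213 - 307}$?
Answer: $\frac{746736}{2443853} \approx 0.30556$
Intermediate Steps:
$f{\left(r \right)} = - \frac{90}{47} - \frac{r}{94}$ ($f{\left(r \right)} = \frac{180 + r}{-94} = \left(180 + r\right) \left(- \frac{1}{94}\right) = - \frac{90}{47} - \frac{r}{94}$)
$C = - \frac{12219265}{94}$ ($C = \left(- \frac{90}{47} - - \frac{257}{94}\right) - 129993 = \left(- \frac{90}{47} + \frac{257}{94}\right) - 129993 = \frac{77}{94} - 129993 = - \frac{12219265}{94} \approx -1.2999 \cdot 10^{5}$)
$\frac{P{\left(-60 \right)}}{C} = \frac{662 \left(-60\right)}{- \frac{12219265}{94}} = \left(-39720\right) \left(- \frac{94}{12219265}\right) = \frac{746736}{2443853}$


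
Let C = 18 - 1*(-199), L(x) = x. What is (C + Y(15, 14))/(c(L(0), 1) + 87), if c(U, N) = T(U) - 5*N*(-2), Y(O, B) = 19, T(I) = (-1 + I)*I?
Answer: 236/97 ≈ 2.4330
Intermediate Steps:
T(I) = I*(-1 + I)
c(U, N) = 10*N + U*(-1 + U) (c(U, N) = U*(-1 + U) - 5*N*(-2) = U*(-1 + U) + 10*N = 10*N + U*(-1 + U))
C = 217 (C = 18 + 199 = 217)
(C + Y(15, 14))/(c(L(0), 1) + 87) = (217 + 19)/((10*1 + 0*(-1 + 0)) + 87) = 236/((10 + 0*(-1)) + 87) = 236/((10 + 0) + 87) = 236/(10 + 87) = 236/97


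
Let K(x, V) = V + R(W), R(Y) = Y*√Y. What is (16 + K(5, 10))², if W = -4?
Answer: 612 - 416*I ≈ 612.0 - 416.0*I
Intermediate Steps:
R(Y) = Y^(3/2)
K(x, V) = V - 8*I (K(x, V) = V + (-4)^(3/2) = V - 8*I)
(16 + K(5, 10))² = (16 + (10 - 8*I))² = (26 - 8*I)²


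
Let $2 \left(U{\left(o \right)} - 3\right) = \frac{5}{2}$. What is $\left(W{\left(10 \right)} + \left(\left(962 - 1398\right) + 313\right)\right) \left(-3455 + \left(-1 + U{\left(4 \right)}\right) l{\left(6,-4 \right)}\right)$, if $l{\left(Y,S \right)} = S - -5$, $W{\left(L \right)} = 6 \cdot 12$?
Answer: $\frac{704157}{4} \approx 1.7604 \cdot 10^{5}$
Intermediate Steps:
$W{\left(L \right)} = 72$
$U{\left(o \right)} = \frac{17}{4}$ ($U{\left(o \right)} = 3 + \frac{5 \cdot \frac{1}{2}}{2} = 3 + \frac{1}{2} \cdot \frac{5}{2} = 3 + \frac{5}{4} = \frac{17}{4}$)
$l{\left(Y,S \right)} = 5 + S$ ($l{\left(Y,S \right)} = S + 5 = 5 + S$)
$\left(W{\left(10 \right)} + \left(\left(962 - 1398\right) + 313\right)\right) \left(-3455 + \left(-1 + U{\left(4 \right)}\right) l{\left(6,-4 \right)}\right) = \left(72 + \left(\left(962 - 1398\right) + 313\right)\right) \left(-3455 + \left(-1 + \frac{17}{4}\right) \left(5 - 4\right)\right) = \left(72 + \left(-436 + 313\right)\right) \left(-3455 + \frac{13}{4} \cdot 1\right) = \left(72 - 123\right) \left(-3455 + \frac{13}{4}\right) = \left(-51\right) \left(- \frac{13807}{4}\right) = \frac{704157}{4}$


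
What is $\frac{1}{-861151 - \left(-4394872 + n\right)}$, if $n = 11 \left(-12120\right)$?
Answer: $\frac{1}{3667041} \approx 2.727 \cdot 10^{-7}$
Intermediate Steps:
$n = -133320$
$\frac{1}{-861151 - \left(-4394872 + n\right)} = \frac{1}{-861151 + \left(4394872 - -133320\right)} = \frac{1}{-861151 + \left(4394872 + 133320\right)} = \frac{1}{-861151 + 4528192} = \frac{1}{3667041}$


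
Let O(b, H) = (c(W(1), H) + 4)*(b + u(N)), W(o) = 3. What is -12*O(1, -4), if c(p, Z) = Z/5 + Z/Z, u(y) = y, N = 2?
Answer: -756/5 ≈ -151.20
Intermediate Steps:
c(p, Z) = 1 + Z/5 (c(p, Z) = Z*(⅕) + 1 = Z/5 + 1 = 1 + Z/5)
O(b, H) = (2 + b)*(5 + H/5) (O(b, H) = ((1 + H/5) + 4)*(b + 2) = (5 + H/5)*(2 + b) = (2 + b)*(5 + H/5))
-12*O(1, -4) = -12*(10 + 5*1 + (⅖)*(-4) + (⅕)*(-4)*1) = -12*(10 + 5 - 8/5 - ⅘) = -12*63/5 = -756/5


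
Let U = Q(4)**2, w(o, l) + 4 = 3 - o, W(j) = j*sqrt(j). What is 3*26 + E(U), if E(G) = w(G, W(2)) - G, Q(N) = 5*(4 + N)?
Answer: -3123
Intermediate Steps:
Q(N) = 20 + 5*N
W(j) = j**(3/2)
w(o, l) = -1 - o (w(o, l) = -4 + (3 - o) = -1 - o)
U = 1600 (U = (20 + 5*4)**2 = (20 + 20)**2 = 40**2 = 1600)
E(G) = -1 - 2*G (E(G) = (-1 - G) - G = -1 - 2*G)
3*26 + E(U) = 3*26 + (-1 - 2*1600) = 78 + (-1 - 3200) = 78 - 3201 = -3123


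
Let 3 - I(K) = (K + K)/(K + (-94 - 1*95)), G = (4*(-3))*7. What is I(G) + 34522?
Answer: 448817/13 ≈ 34524.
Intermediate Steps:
G = -84 (G = -12*7 = -84)
I(K) = 3 - 2*K/(-189 + K) (I(K) = 3 - (K + K)/(K + (-94 - 1*95)) = 3 - 2*K/(K + (-94 - 95)) = 3 - 2*K/(K - 189) = 3 - 2*K/(-189 + K))
I(G) + 34522 = (-567 - 84)/(-189 - 84) + 34522 = -651/(-273) + 34522 = -1/273*(-651) + 34522 = 31/13 + 34522 = 448817/13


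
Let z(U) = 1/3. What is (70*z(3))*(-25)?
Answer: -1750/3 ≈ -583.33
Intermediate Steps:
z(U) = 1/3
(70*z(3))*(-25) = (70*(1/3))*(-25) = (70/3)*(-25) = -1750/3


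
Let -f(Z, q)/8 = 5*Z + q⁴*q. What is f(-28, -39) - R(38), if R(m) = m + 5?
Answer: 721794669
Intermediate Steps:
f(Z, q) = -40*Z - 8*q⁵ (f(Z, q) = -8*(5*Z + q⁴*q) = -8*(5*Z + q⁵) = -8*(q⁵ + 5*Z) = -40*Z - 8*q⁵)
R(m) = 5 + m
f(-28, -39) - R(38) = (-40*(-28) - 8*(-39)⁵) - (5 + 38) = (1120 - 8*(-90224199)) - 1*43 = (1120 + 721793592) - 43 = 721794712 - 43 = 721794669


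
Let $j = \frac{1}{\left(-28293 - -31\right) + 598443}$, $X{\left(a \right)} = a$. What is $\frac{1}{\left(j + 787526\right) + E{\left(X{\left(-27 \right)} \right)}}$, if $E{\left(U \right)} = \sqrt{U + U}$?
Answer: $\frac{85343240438516489}{67210020775584728679981} - \frac{325106372761 i \sqrt{6}}{67210020775584728679981} \approx 1.2698 \cdot 10^{-6} - 1.1849 \cdot 10^{-11} i$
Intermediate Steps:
$j = \frac{1}{570181}$ ($j = \frac{1}{\left(-28293 + 31\right) + 598443} = \frac{1}{-28262 + 598443} = \frac{1}{570181} \approx 1.7538 \cdot 10^{-6}$)
$E{\left(U \right)} = \sqrt{2} \sqrt{U}$ ($E{\left(U \right)} = \sqrt{2 U} = \sqrt{2} \sqrt{U}$)
$\frac{1}{\left(j + 787526\right) + E{\left(X{\left(-27 \right)} \right)}} = \frac{1}{\left(\frac{1}{570181} + 787526\right) + \sqrt{2} \sqrt{-27}} = \frac{1}{\frac{449032362207}{570181} + \sqrt{2} \cdot 3 i \sqrt{3}} = \frac{1}{\frac{449032362207}{570181} + 3 i \sqrt{6}}$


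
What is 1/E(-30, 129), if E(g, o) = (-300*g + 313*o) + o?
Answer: 1/49506 ≈ 2.0200e-5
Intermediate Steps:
E(g, o) = -300*g + 314*o
1/E(-30, 129) = 1/(-300*(-30) + 314*129) = 1/(9000 + 40506) = 1/49506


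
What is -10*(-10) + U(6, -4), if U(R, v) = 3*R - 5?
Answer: 113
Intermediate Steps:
U(R, v) = -5 + 3*R
-10*(-10) + U(6, -4) = -10*(-10) + (-5 + 3*6) = 100 + (-5 + 18) = 100 + 13 = 113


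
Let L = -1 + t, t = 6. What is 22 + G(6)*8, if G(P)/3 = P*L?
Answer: 742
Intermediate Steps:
L = 5 (L = -1 + 6 = 5)
G(P) = 15*P (G(P) = 3*(P*5) = 3*(5*P) = 15*P)
22 + G(6)*8 = 22 + (15*6)*8 = 22 + 90*8 = 22 + 720 = 742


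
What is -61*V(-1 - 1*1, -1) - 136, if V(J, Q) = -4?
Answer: 108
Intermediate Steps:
-61*V(-1 - 1*1, -1) - 136 = -61*(-4) - 136 = 244 - 136 = 108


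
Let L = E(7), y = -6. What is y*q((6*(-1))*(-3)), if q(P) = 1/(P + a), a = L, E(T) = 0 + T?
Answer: -6/25 ≈ -0.24000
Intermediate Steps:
E(T) = T
L = 7
a = 7
q(P) = 1/(7 + P) (q(P) = 1/(P + 7) = 1/(7 + P))
y*q((6*(-1))*(-3)) = -6/(7 + (6*(-1))*(-3)) = -6/(7 - 6*(-3)) = -6/(7 + 18) = -6/25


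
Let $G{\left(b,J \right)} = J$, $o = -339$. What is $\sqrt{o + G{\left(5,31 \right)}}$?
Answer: $2 i \sqrt{77} \approx 17.55 i$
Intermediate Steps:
$\sqrt{o + G{\left(5,31 \right)}} = \sqrt{-339 + 31} = \sqrt{-308} = 2 i \sqrt{77}$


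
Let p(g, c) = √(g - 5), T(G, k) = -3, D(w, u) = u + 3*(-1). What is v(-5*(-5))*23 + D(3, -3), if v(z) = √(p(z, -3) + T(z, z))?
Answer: -6 + 23*√(-3 + 2*√5) ≈ 21.906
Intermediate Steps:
D(w, u) = -3 + u (D(w, u) = u - 3 = -3 + u)
p(g, c) = √(-5 + g)
v(z) = √(-3 + √(-5 + z)) (v(z) = √(√(-5 + z) - 3) = √(-3 + √(-5 + z)))
v(-5*(-5))*23 + D(3, -3) = √(-3 + √(-5 - 5*(-5)))*23 + (-3 - 3) = √(-3 + √(-5 + 25))*23 - 6 = √(-3 + √20)*23 - 6 = √(-3 + 2*√5)*23 - 6 = 23*√(-3 + 2*√5) - 6 = -6 + 23*√(-3 + 2*√5)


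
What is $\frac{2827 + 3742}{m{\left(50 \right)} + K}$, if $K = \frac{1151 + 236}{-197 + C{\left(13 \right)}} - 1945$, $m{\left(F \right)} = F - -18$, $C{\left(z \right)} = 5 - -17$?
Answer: $- \frac{1149575}{329862} \approx -3.485$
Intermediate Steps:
$C{\left(z \right)} = 22$ ($C{\left(z \right)} = 5 + 17 = 22$)
$m{\left(F \right)} = 18 + F$ ($m{\left(F \right)} = F + 18 = 18 + F$)
$K = - \frac{341762}{175}$ ($K = \frac{1151 + 236}{-197 + 22} - 1945 = \frac{1387}{-175} - 1945 = 1387 \left(- \frac{1}{175}\right) - 1945 = - \frac{1387}{175} - 1945 = - \frac{341762}{175} \approx -1952.9$)
$\frac{2827 + 3742}{m{\left(50 \right)} + K} = \frac{2827 + 3742}{\left(18 + 50\right) - \frac{341762}{175}} = \frac{6569}{68 - \frac{341762}{175}} = \frac{6569}{- \frac{329862}{175}} = 6569 \left(- \frac{175}{329862}\right) = - \frac{1149575}{329862}$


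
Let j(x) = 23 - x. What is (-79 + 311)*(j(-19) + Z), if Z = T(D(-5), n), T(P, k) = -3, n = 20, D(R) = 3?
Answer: 9048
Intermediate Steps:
Z = -3
(-79 + 311)*(j(-19) + Z) = (-79 + 311)*((23 - 1*(-19)) - 3) = 232*((23 + 19) - 3) = 232*(42 - 3) = 232*39 = 9048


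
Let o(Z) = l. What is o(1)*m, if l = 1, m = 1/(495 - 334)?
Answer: 1/161 ≈ 0.0062112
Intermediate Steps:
m = 1/161 ≈ 0.0062112
o(Z) = 1
o(1)*m = 1*(1/161) = 1/161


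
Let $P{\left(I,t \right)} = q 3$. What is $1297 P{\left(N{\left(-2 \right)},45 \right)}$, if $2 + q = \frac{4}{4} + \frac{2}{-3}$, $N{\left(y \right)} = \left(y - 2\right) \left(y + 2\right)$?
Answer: $-6485$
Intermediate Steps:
$N{\left(y \right)} = \left(-2 + y\right) \left(2 + y\right)$
$q = - \frac{5}{3}$ ($q = -2 + \left(\frac{4}{4} + \frac{2}{-3}\right) = -2 + \left(4 \cdot \frac{1}{4} + 2 \left(- \frac{1}{3}\right)\right) = -2 + \left(1 - \frac{2}{3}\right) = -2 + \frac{1}{3} = - \frac{5}{3} \approx -1.6667$)
$P{\left(I,t \right)} = -5$ ($P{\left(I,t \right)} = \left(- \frac{5}{3}\right) 3 = -5$)
$1297 P{\left(N{\left(-2 \right)},45 \right)} = 1297 \left(-5\right) = -6485$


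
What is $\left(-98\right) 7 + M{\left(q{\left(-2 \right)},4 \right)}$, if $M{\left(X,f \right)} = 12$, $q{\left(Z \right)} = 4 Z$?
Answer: $-674$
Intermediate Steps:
$\left(-98\right) 7 + M{\left(q{\left(-2 \right)},4 \right)} = \left(-98\right) 7 + 12 = -686 + 12 = -674$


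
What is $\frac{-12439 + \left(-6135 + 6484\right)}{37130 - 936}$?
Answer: $- \frac{6045}{18097} \approx -0.33403$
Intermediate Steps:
$\frac{-12439 + \left(-6135 + 6484\right)}{37130 - 936} = \frac{-12439 + 349}{36194} = \left(-12090\right) \frac{1}{36194} = - \frac{6045}{18097}$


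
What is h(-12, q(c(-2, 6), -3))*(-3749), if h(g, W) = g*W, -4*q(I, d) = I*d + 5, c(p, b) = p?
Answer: -123717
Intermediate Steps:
q(I, d) = -5/4 - I*d/4 (q(I, d) = -(I*d + 5)/4 = -(5 + I*d)/4 = -5/4 - I*d/4)
h(g, W) = W*g
h(-12, q(c(-2, 6), -3))*(-3749) = ((-5/4 - ¼*(-2)*(-3))*(-12))*(-3749) = ((-5/4 - 3/2)*(-12))*(-3749) = -11/4*(-12)*(-3749) = 33*(-3749) = -123717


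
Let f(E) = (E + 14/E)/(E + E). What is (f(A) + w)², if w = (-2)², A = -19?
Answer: 10647169/521284 ≈ 20.425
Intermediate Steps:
f(E) = (E + 14/E)/(2*E) (f(E) = (E + 14/E)/((2*E)) = (E + 14/E)*(1/(2*E)) = (E + 14/E)/(2*E))
w = 4
(f(A) + w)² = ((½ + 7/(-19)²) + 4)² = ((½ + 7*(1/361)) + 4)² = ((½ + 7/361) + 4)² = (375/722 + 4)² = (3263/722)² = 10647169/521284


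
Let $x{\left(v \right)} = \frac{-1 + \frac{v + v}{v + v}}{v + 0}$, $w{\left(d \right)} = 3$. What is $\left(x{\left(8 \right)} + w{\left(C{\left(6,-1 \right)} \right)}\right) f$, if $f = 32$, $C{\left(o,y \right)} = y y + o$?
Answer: $96$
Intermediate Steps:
$C{\left(o,y \right)} = o + y^{2}$ ($C{\left(o,y \right)} = y^{2} + o = o + y^{2}$)
$x{\left(v \right)} = 0$ ($x{\left(v \right)} = \frac{-1 + \frac{2 v}{2 v}}{v} = \frac{-1 + 2 v \frac{1}{2 v}}{v} = \frac{-1 + 1}{v} = \frac{0}{v} = 0$)
$\left(x{\left(8 \right)} + w{\left(C{\left(6,-1 \right)} \right)}\right) f = \left(0 + 3\right) 32 = 3 \cdot 32 = 96$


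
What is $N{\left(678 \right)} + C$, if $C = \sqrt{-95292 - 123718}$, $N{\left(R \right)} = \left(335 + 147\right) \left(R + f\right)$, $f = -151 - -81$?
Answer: $293056 + 11 i \sqrt{1810} \approx 2.9306 \cdot 10^{5} + 467.98 i$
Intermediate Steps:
$f = -70$ ($f = -151 + 81 = -70$)
$N{\left(R \right)} = -33740 + 482 R$ ($N{\left(R \right)} = \left(335 + 147\right) \left(R - 70\right) = 482 \left(-70 + R\right) = -33740 + 482 R$)
$C = 11 i \sqrt{1810}$ ($C = \sqrt{-219010} = 11 i \sqrt{1810} \approx 467.98 i$)
$N{\left(678 \right)} + C = \left(-33740 + 482 \cdot 678\right) + 11 i \sqrt{1810} = \left(-33740 + 326796\right) + 11 i \sqrt{1810} = 293056 + 11 i \sqrt{1810}$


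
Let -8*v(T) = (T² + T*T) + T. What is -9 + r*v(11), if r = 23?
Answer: -5891/8 ≈ -736.38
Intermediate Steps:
v(T) = -T²/4 - T/8 (v(T) = -((T² + T*T) + T)/8 = -((T² + T²) + T)/8 = -(2*T² + T)/8 = -(T + 2*T²)/8 = -T²/4 - T/8)
-9 + r*v(11) = -9 + 23*(-⅛*11*(1 + 2*11)) = -9 + 23*(-⅛*11*(1 + 22)) = -9 + 23*(-⅛*11*23) = -9 + 23*(-253/8) = -9 - 5819/8 = -5891/8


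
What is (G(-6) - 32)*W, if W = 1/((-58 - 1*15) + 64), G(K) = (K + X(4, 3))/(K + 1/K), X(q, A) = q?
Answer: 1172/333 ≈ 3.5195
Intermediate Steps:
G(K) = (4 + K)/(K + 1/K) (G(K) = (K + 4)/(K + 1/K) = (4 + K)/(K + 1/K))
W = -⅑ (W = 1/((-58 - 15) + 64) = 1/(-73 + 64) = 1/(-9) = -⅑ ≈ -0.11111)
(G(-6) - 32)*W = (-6*(4 - 6)/(1 + (-6)²) - 32)*(-⅑) = (-6*(-2)/(1 + 36) - 32)*(-⅑) = (-6*(-2)/37 - 32)*(-⅑) = (-6*1/37*(-2) - 32)*(-⅑) = (12/37 - 32)*(-⅑) = -1172/37*(-⅑) = 1172/333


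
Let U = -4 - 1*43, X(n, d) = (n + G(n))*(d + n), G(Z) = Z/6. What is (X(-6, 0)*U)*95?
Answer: -187530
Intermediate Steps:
G(Z) = Z/6 (G(Z) = Z*(1/6) = Z/6)
X(n, d) = 7*n*(d + n)/6 (X(n, d) = (n + n/6)*(d + n) = (7*n/6)*(d + n) = 7*n*(d + n)/6)
U = -47 (U = -4 - 43 = -47)
(X(-6, 0)*U)*95 = (((7/6)*(-6)*(0 - 6))*(-47))*95 = (((7/6)*(-6)*(-6))*(-47))*95 = (42*(-47))*95 = -1974*95 = -187530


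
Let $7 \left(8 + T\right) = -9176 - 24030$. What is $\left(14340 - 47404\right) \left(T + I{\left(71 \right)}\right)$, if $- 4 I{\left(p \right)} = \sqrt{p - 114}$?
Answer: $\frac{1099774768}{7} + 8266 i \sqrt{43} \approx 1.5711 \cdot 10^{8} + 54204.0 i$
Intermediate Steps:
$I{\left(p \right)} = - \frac{\sqrt{-114 + p}}{4}$ ($I{\left(p \right)} = - \frac{\sqrt{p - 114}}{4} = - \frac{\sqrt{-114 + p}}{4}$)
$T = - \frac{33262}{7}$ ($T = -8 + \frac{-9176 - 24030}{7} = -8 + \frac{1}{7} \left(-33206\right) = -8 - \frac{33206}{7} = - \frac{33262}{7} \approx -4751.7$)
$\left(14340 - 47404\right) \left(T + I{\left(71 \right)}\right) = \left(14340 - 47404\right) \left(- \frac{33262}{7} - \frac{\sqrt{-114 + 71}}{4}\right) = - 33064 \left(- \frac{33262}{7} - \frac{\sqrt{-43}}{4}\right) = - 33064 \left(- \frac{33262}{7} - \frac{i \sqrt{43}}{4}\right) = \frac{1099774768}{7} + 8266 i \sqrt{43}$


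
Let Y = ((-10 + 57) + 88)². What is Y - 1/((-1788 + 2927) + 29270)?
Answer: 554204024/30409 ≈ 18225.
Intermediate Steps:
Y = 18225 (Y = (47 + 88)² = 135² = 18225)
Y - 1/((-1788 + 2927) + 29270) = 18225 - 1/((-1788 + 2927) + 29270) = 18225 - 1/(1139 + 29270) = 18225 - 1/30409 = 554204024/30409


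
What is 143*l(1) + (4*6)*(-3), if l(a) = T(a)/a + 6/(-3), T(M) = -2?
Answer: -644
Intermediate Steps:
l(a) = -2 - 2/a (l(a) = -2/a + 6/(-3) = -2/a + 6*(-⅓) = -2/a - 2 = -2 - 2/a)
143*l(1) + (4*6)*(-3) = 143*(-2 - 2/1) + (4*6)*(-3) = 143*(-2 - 2*1) + 24*(-3) = 143*(-2 - 2) - 72 = 143*(-4) - 72 = -572 - 72 = -644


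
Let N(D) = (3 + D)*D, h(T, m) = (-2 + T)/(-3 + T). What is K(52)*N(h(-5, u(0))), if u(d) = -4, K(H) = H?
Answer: 2821/16 ≈ 176.31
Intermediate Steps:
h(T, m) = (-2 + T)/(-3 + T)
N(D) = D*(3 + D)
K(52)*N(h(-5, u(0))) = 52*(((-2 - 5)/(-3 - 5))*(3 + (-2 - 5)/(-3 - 5))) = 52*((-7/(-8))*(3 - 7/(-8))) = 52*((-1/8*(-7))*(3 - 1/8*(-7))) = 52*(7*(3 + 7/8)/8) = 52*((7/8)*(31/8)) = 52*(217/64) = 2821/16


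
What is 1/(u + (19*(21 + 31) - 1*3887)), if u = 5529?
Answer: 1/2630 ≈ 0.00038023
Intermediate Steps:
1/(u + (19*(21 + 31) - 1*3887)) = 1/(5529 + (19*(21 + 31) - 1*3887)) = 1/(5529 + (19*52 - 3887)) = 1/(5529 + (988 - 3887)) = 1/(5529 - 2899) = 1/2630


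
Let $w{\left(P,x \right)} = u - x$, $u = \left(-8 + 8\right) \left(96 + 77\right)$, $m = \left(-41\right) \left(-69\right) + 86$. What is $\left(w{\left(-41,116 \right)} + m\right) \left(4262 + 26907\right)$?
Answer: $87242031$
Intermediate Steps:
$m = 2915$ ($m = 2829 + 86 = 2915$)
$u = 0$ ($u = 0 \cdot 173 = 0$)
$w{\left(P,x \right)} = - x$ ($w{\left(P,x \right)} = 0 - x = - x$)
$\left(w{\left(-41,116 \right)} + m\right) \left(4262 + 26907\right) = \left(\left(-1\right) 116 + 2915\right) \left(4262 + 26907\right) = \left(-116 + 2915\right) 31169 = 2799 \cdot 31169 = 87242031$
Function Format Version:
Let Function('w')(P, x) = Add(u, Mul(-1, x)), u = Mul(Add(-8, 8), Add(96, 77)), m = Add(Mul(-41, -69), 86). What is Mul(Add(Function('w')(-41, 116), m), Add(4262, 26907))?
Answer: 87242031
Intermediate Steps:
m = 2915 (m = Add(2829, 86) = 2915)
u = 0 (u = Mul(0, 173) = 0)
Function('w')(P, x) = Mul(-1, x) (Function('w')(P, x) = Add(0, Mul(-1, x)) = Mul(-1, x))
Mul(Add(Function('w')(-41, 116), m), Add(4262, 26907)) = Mul(Add(Mul(-1, 116), 2915), Add(4262, 26907)) = Mul(Add(-116, 2915), 31169) = Mul(2799, 31169) = 87242031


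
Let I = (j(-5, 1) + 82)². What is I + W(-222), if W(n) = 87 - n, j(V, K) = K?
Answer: 7198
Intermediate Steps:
I = 6889 (I = (1 + 82)² = 83² = 6889)
I + W(-222) = 6889 + (87 - 1*(-222)) = 6889 + (87 + 222) = 6889 + 309 = 7198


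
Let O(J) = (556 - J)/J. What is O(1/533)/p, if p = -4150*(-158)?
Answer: 296347/655700 ≈ 0.45196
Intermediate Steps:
p = 655700
O(J) = (556 - J)/J
O(1/533)/p = ((556 - 1/533)/(1/533))/655700 = ((556 - 1*1/533)/(1/533))*(1/655700) = (533*(556 - 1/533))*(1/655700) = (533*(296347/533))*(1/655700) = 296347*(1/655700) = 296347/655700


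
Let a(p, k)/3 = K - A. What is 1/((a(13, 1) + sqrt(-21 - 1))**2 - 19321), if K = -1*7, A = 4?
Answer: I/(2*(-9127*I + 33*sqrt(22))) ≈ -5.4767e-5 + 9.2878e-7*I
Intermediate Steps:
K = -7
a(p, k) = -33 (a(p, k) = 3*(-7 - 1*4) = 3*(-7 - 4) = 3*(-11) = -33)
1/((a(13, 1) + sqrt(-21 - 1))**2 - 19321) = 1/((-33 + sqrt(-21 - 1))**2 - 19321) = 1/((-33 + sqrt(-22))**2 - 19321) = 1/((-33 + I*sqrt(22))**2 - 19321) = 1/(-19321 + (-33 + I*sqrt(22))**2)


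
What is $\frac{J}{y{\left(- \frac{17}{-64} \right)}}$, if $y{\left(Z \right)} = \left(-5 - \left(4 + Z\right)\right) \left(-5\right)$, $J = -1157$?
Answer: $- \frac{74048}{2965} \approx -24.974$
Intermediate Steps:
$y{\left(Z \right)} = 45 + 5 Z$ ($y{\left(Z \right)} = \left(-9 - Z\right) \left(-5\right) = 45 + 5 Z$)
$\frac{J}{y{\left(- \frac{17}{-64} \right)}} = - \frac{1157}{45 + 5 \left(- \frac{17}{-64}\right)} = - \frac{1157}{45 + 5 \left(\left(-17\right) \left(- \frac{1}{64}\right)\right)} = - \frac{1157}{45 + 5 \cdot \frac{17}{64}} = - \frac{1157}{45 + \frac{85}{64}} = - \frac{1157}{\frac{2965}{64}} = \left(-1157\right) \frac{64}{2965} = - \frac{74048}{2965}$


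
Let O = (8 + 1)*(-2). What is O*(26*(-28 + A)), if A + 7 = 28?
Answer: 3276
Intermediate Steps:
A = 21 (A = -7 + 28 = 21)
O = -18 (O = 9*(-2) = -18)
O*(26*(-28 + A)) = -468*(-28 + 21) = -468*(-7) = -18*(-182) = 3276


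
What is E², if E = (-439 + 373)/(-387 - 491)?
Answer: 1089/192721 ≈ 0.0056507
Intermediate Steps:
E = 33/439 (E = -66/(-878) = -66*(-1/878) = 33/439 ≈ 0.075171)
E² = (33/439)² = 1089/192721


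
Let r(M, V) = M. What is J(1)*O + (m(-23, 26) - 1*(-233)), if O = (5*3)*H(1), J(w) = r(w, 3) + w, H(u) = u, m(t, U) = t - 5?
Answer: 235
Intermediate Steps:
m(t, U) = -5 + t
J(w) = 2*w (J(w) = w + w = 2*w)
O = 15 (O = (5*3)*1 = 15*1 = 15)
J(1)*O + (m(-23, 26) - 1*(-233)) = (2*1)*15 + ((-5 - 23) - 1*(-233)) = 2*15 + (-28 + 233) = 30 + 205 = 235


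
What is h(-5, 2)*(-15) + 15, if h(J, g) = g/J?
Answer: 21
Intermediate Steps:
h(-5, 2)*(-15) + 15 = (2/(-5))*(-15) + 15 = (2*(-⅕))*(-15) + 15 = -⅖*(-15) + 15 = 6 + 15 = 21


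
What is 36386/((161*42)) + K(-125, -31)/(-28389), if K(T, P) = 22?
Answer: 1069165/198723 ≈ 5.3802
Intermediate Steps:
36386/((161*42)) + K(-125, -31)/(-28389) = 36386/((161*42)) + 22/(-28389) = 36386/6762 + 22*(-1/28389) = 36386*(1/6762) - 22/28389 = 113/21 - 22/28389 = 1069165/198723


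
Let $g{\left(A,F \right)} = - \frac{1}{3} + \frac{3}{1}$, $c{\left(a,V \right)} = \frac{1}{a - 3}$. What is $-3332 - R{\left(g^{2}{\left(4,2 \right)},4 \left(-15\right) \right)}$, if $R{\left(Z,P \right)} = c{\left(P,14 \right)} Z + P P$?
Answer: $- \frac{3930380}{567} \approx -6931.9$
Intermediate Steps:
$c{\left(a,V \right)} = \frac{1}{-3 + a}$
$g{\left(A,F \right)} = \frac{8}{3}$ ($g{\left(A,F \right)} = \left(-1\right) \frac{1}{3} + 3 \cdot 1 = - \frac{1}{3} + 3 = \frac{8}{3}$)
$R{\left(Z,P \right)} = P^{2} + \frac{Z}{-3 + P}$ ($R{\left(Z,P \right)} = \frac{Z}{-3 + P} + P P = \frac{Z}{-3 + P} + P^{2} = P^{2} + \frac{Z}{-3 + P}$)
$-3332 - R{\left(g^{2}{\left(4,2 \right)},4 \left(-15\right) \right)} = -3332 - \frac{\left(\frac{8}{3}\right)^{2} + \left(4 \left(-15\right)\right)^{2} \left(-3 + 4 \left(-15\right)\right)}{-3 + 4 \left(-15\right)} = -3332 - \frac{\frac{64}{9} + \left(-60\right)^{2} \left(-3 - 60\right)}{-3 - 60} = -3332 - \frac{\frac{64}{9} + 3600 \left(-63\right)}{-63} = -3332 - - \frac{\frac{64}{9} - 226800}{63} = -3332 - \left(- \frac{1}{63}\right) \left(- \frac{2041136}{9}\right) = -3332 - \frac{2041136}{567} = - \frac{3930380}{567}$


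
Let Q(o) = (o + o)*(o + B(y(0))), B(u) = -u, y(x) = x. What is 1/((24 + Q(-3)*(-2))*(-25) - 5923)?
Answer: -1/5623 ≈ -0.00017784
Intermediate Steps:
Q(o) = 2*o² (Q(o) = (o + o)*(o - 1*0) = (2*o)*(o + 0) = (2*o)*o = 2*o²)
1/((24 + Q(-3)*(-2))*(-25) - 5923) = 1/((24 + (2*(-3)²)*(-2))*(-25) - 5923) = 1/((24 + (2*9)*(-2))*(-25) - 5923) = 1/((24 + 18*(-2))*(-25) - 5923) = 1/((24 - 36)*(-25) - 5923) = 1/(-12*(-25) - 5923) = 1/(300 - 5923) = 1/(-5623) = -1/5623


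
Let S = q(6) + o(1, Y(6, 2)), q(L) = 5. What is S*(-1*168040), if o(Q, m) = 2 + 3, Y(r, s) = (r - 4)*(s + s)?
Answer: -1680400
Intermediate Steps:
Y(r, s) = 2*s*(-4 + r) (Y(r, s) = (-4 + r)*(2*s) = 2*s*(-4 + r))
o(Q, m) = 5
S = 10 (S = 5 + 5 = 10)
S*(-1*168040) = 10*(-1*168040) = 10*(-168040) = -1680400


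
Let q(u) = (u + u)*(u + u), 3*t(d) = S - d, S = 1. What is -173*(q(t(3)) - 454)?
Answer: 704110/9 ≈ 78235.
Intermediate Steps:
t(d) = ⅓ - d/3 (t(d) = (1 - d)/3 = ⅓ - d/3)
q(u) = 4*u² (q(u) = (2*u)*(2*u) = 4*u²)
-173*(q(t(3)) - 454) = -173*(4*(⅓ - ⅓*3)² - 454) = -173*(4*(⅓ - 1)² - 454) = -173*(4*(-⅔)² - 454) = -173*(4*(4/9) - 454) = -173*(16/9 - 454) = -173*(-4070/9) = 704110/9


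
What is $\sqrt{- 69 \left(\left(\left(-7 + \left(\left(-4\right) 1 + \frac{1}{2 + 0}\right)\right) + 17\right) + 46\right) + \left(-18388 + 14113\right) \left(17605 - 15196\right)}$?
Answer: $\frac{3 i \sqrt{4578710}}{2} \approx 3209.7 i$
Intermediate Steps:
$\sqrt{- 69 \left(\left(\left(-7 + \left(\left(-4\right) 1 + \frac{1}{2 + 0}\right)\right) + 17\right) + 46\right) + \left(-18388 + 14113\right) \left(17605 - 15196\right)} = \sqrt{- 69 \left(\left(\left(-7 - \left(4 - \frac{1}{2}\right)\right) + 17\right) + 46\right) - 10298475} = \sqrt{- 69 \left(\left(\left(-7 + \left(-4 + \frac{1}{2}\right)\right) + 17\right) + 46\right) - 10298475} = \sqrt{- 69 \left(\left(\left(-7 - \frac{7}{2}\right) + 17\right) + 46\right) - 10298475} = \sqrt{- 69 \left(\left(- \frac{21}{2} + 17\right) + 46\right) - 10298475} = \sqrt{- 69 \left(\frac{13}{2} + 46\right) - 10298475} = \sqrt{\left(-69\right) \frac{105}{2} - 10298475} = \sqrt{- \frac{7245}{2} - 10298475} = \sqrt{- \frac{20604195}{2}} = \frac{3 i \sqrt{4578710}}{2}$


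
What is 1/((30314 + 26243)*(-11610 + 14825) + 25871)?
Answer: 1/181856626 ≈ 5.4988e-9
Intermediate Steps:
1/((30314 + 26243)*(-11610 + 14825) + 25871) = 1/(56557*3215 + 25871) = 1/(181830755 + 25871) = 1/181856626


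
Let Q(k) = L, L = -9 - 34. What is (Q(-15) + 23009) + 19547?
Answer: 42513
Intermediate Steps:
L = -43
Q(k) = -43
(Q(-15) + 23009) + 19547 = (-43 + 23009) + 19547 = 22966 + 19547 = 42513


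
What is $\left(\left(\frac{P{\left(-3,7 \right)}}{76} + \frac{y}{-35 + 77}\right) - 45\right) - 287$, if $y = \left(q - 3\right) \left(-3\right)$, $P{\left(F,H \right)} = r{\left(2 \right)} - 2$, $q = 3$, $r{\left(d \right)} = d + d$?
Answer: $- \frac{12615}{38} \approx -331.97$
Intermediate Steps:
$r{\left(d \right)} = 2 d$
$P{\left(F,H \right)} = 2$ ($P{\left(F,H \right)} = 2 \cdot 2 - 2 = 4 - 2 = 2$)
$y = 0$ ($y = \left(3 - 3\right) \left(-3\right) = 0 \left(-3\right) = 0$)
$\left(\left(\frac{P{\left(-3,7 \right)}}{76} + \frac{y}{-35 + 77}\right) - 45\right) - 287 = \left(\left(\frac{2}{76} + \frac{0}{-35 + 77}\right) - 45\right) - 287 = \left(\left(2 \cdot \frac{1}{76} + \frac{0}{42}\right) - 45\right) - 287 = \left(\left(\frac{1}{38} + 0 \cdot \frac{1}{42}\right) - 45\right) - 287 = \left(\left(\frac{1}{38} + 0\right) - 45\right) - 287 = \left(\frac{1}{38} - 45\right) - 287 = - \frac{1709}{38} - 287 = - \frac{12615}{38}$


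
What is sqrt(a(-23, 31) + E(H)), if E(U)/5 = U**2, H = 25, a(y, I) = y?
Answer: sqrt(3102) ≈ 55.696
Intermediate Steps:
E(U) = 5*U**2
sqrt(a(-23, 31) + E(H)) = sqrt(-23 + 5*25**2) = sqrt(-23 + 5*625) = sqrt(-23 + 3125) = sqrt(3102)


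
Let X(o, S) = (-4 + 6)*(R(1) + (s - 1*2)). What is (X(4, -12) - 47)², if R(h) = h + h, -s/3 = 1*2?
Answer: 3481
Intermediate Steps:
s = -6 (s = -3*2 = -6)
R(h) = 2*h
X(o, S) = -12 (X(o, S) = (-4 + 6)*(2*1 + (-6 - 1*2)) = 2*(2 + (-6 - 2)) = 2*(2 - 8) = 2*(-6) = -12)
(X(4, -12) - 47)² = (-12 - 47)² = (-59)² = 3481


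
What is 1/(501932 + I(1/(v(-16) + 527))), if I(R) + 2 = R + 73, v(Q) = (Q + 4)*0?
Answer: 527/264555582 ≈ 1.9920e-6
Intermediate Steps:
v(Q) = 0 (v(Q) = (4 + Q)*0 = 0)
I(R) = 71 + R (I(R) = -2 + (R + 73) = -2 + (73 + R) = 71 + R)
1/(501932 + I(1/(v(-16) + 527))) = 1/(501932 + (71 + 1/(0 + 527))) = 1/(501932 + (71 + 1/527)) = 1/(501932 + 37418/527) = 1/(264555582/527) = 527/264555582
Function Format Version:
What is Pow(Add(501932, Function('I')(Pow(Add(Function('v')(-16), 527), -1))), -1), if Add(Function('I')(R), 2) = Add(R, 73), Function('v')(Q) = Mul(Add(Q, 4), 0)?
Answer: Rational(527, 264555582) ≈ 1.9920e-6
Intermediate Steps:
Function('v')(Q) = 0 (Function('v')(Q) = Mul(Add(4, Q), 0) = 0)
Function('I')(R) = Add(71, R) (Function('I')(R) = Add(-2, Add(R, 73)) = Add(-2, Add(73, R)) = Add(71, R))
Pow(Add(501932, Function('I')(Pow(Add(Function('v')(-16), 527), -1))), -1) = Pow(Add(501932, Add(71, Pow(Add(0, 527), -1))), -1) = Pow(Add(501932, Add(71, Pow(527, -1))), -1) = Pow(Add(501932, Add(71, Rational(1, 527))), -1) = Pow(Add(501932, Rational(37418, 527)), -1) = Pow(Rational(264555582, 527), -1) = Rational(527, 264555582)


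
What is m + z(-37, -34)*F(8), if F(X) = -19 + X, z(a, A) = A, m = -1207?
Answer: -833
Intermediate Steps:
m + z(-37, -34)*F(8) = -1207 - 34*(-19 + 8) = -1207 - 34*(-11) = -1207 + 374 = -833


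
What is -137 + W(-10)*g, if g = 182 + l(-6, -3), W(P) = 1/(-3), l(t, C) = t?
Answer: -587/3 ≈ -195.67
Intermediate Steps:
W(P) = -1/3
g = 176 (g = 182 - 6 = 176)
-137 + W(-10)*g = -137 - 1/3*176 = -137 - 176/3 = -587/3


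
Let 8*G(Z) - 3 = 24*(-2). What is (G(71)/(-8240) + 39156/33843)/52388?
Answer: 172179097/7791599345152 ≈ 2.2098e-5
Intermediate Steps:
G(Z) = -45/8 (G(Z) = 3/8 + (24*(-2))/8 = 3/8 + (1/8)*(-48) = 3/8 - 6 = -45/8)
(G(71)/(-8240) + 39156/33843)/52388 = (-45/8/(-8240) + 39156/33843)/52388 = (-45/8*(-1/8240) + 39156*(1/33843))*(1/52388) = (9/13184 + 13052/11281)*(1/52388) = (172179097/148728704)*(1/52388) = 172179097/7791599345152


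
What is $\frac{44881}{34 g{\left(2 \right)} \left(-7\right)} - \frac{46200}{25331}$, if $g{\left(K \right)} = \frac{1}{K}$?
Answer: $- \frac{1142378411}{3014389} \approx -378.98$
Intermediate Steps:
$\frac{44881}{34 g{\left(2 \right)} \left(-7\right)} - \frac{46200}{25331} = \frac{44881}{\frac{34}{2} \left(-7\right)} - \frac{46200}{25331} = \frac{44881}{34 \cdot \frac{1}{2} \left(-7\right)} - \frac{46200}{25331} = \frac{44881}{17 \left(-7\right)} - \frac{46200}{25331} = \frac{44881}{-119} - \frac{46200}{25331} = 44881 \left(- \frac{1}{119}\right) - \frac{46200}{25331} = - \frac{44881}{119} - \frac{46200}{25331} = - \frac{1142378411}{3014389}$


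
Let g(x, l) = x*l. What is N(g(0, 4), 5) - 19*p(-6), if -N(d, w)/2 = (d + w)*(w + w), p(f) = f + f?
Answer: 128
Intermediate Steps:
g(x, l) = l*x
p(f) = 2*f
N(d, w) = -4*w*(d + w) (N(d, w) = -2*(d + w)*(w + w) = -2*(d + w)*2*w = -4*w*(d + w))
N(g(0, 4), 5) - 19*p(-6) = -4*5*(4*0 + 5) - 38*(-6) = -4*5*(0 + 5) - 19*(-12) = -4*5*5 + 228 = -100 + 228 = 128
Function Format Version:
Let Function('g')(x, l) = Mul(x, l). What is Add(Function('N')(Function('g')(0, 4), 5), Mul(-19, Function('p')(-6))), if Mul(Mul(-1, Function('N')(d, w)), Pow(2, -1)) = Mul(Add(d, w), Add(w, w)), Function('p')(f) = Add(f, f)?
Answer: 128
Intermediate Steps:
Function('g')(x, l) = Mul(l, x)
Function('p')(f) = Mul(2, f)
Function('N')(d, w) = Mul(-4, w, Add(d, w)) (Function('N')(d, w) = Mul(-2, Mul(Add(d, w), Add(w, w))) = Mul(-2, Mul(Add(d, w), Mul(2, w))) = Mul(-2, Mul(2, w, Add(d, w))) = Mul(-4, w, Add(d, w)))
Add(Function('N')(Function('g')(0, 4), 5), Mul(-19, Function('p')(-6))) = Add(Mul(-4, 5, Add(Mul(4, 0), 5)), Mul(-19, Mul(2, -6))) = Add(Mul(-4, 5, Add(0, 5)), Mul(-19, -12)) = Add(Mul(-4, 5, 5), 228) = Add(-100, 228) = 128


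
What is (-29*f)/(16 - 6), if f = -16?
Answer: 232/5 ≈ 46.400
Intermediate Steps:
(-29*f)/(16 - 6) = (-29*(-16))/(16 - 6) = 464/10 = 464*(1/10) = 232/5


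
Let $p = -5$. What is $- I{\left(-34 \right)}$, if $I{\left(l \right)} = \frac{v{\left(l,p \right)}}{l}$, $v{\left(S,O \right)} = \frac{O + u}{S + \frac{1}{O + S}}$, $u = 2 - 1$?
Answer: $\frac{78}{22559} \approx 0.0034576$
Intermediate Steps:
$u = 1$ ($u = 2 - 1 = 1$)
$v{\left(S,O \right)} = \frac{1 + O}{S + \frac{1}{O + S}}$ ($v{\left(S,O \right)} = \frac{O + 1}{S + \frac{1}{O + S}} = \frac{1 + O}{S + \frac{1}{O + S}}$)
$I{\left(l \right)} = \frac{20 - 4 l}{l \left(1 + l^{2} - 5 l\right)}$ ($I{\left(l \right)} = \frac{\frac{1}{1 + l^{2} - 5 l} \left(-5 + l + \left(-5\right)^{2} - 5 l\right)}{l} = \frac{\frac{1}{1 + l^{2} - 5 l} \left(-5 + l + 25 - 5 l\right)}{l} = \frac{\frac{1}{1 + l^{2} - 5 l} \left(20 - 4 l\right)}{l} = \frac{20 - 4 l}{l \left(1 + l^{2} - 5 l\right)}$)
$- I{\left(-34 \right)} = - \frac{4 \left(5 - -34\right)}{\left(-34\right) \left(1 + \left(-34\right)^{2} - -170\right)} = - \frac{4 \left(-1\right) \left(5 + 34\right)}{34 \left(1 + 1156 + 170\right)} = - \frac{4 \left(-1\right) 39}{34 \cdot 1327} = \left(-1\right) \left(- \frac{78}{22559}\right) = \frac{78}{22559}$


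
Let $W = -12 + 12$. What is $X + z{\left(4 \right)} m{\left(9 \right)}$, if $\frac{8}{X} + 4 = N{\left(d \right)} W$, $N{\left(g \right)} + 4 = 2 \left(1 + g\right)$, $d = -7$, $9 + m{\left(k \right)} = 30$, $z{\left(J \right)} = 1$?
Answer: $19$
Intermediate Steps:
$m{\left(k \right)} = 21$ ($m{\left(k \right)} = -9 + 30 = 21$)
$W = 0$
$N{\left(g \right)} = -2 + 2 g$ ($N{\left(g \right)} = -4 + 2 \left(1 + g\right) = -4 + \left(2 + 2 g\right) = -2 + 2 g$)
$X = -2$ ($X = \frac{8}{-4 + \left(-2 + 2 \left(-7\right)\right) 0} = \frac{8}{-4 + \left(-2 - 14\right) 0} = \frac{8}{-4 - 0} = \frac{8}{-4 + 0} = \frac{8}{-4} = 8 \left(- \frac{1}{4}\right) = -2$)
$X + z{\left(4 \right)} m{\left(9 \right)} = -2 + 1 \cdot 21 = -2 + 21 = 19$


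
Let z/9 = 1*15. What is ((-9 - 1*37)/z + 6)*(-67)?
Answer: -51188/135 ≈ -379.17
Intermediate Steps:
z = 135 (z = 9*(1*15) = 9*15 = 135)
((-9 - 1*37)/z + 6)*(-67) = ((-9 - 1*37)/135 + 6)*(-67) = ((-9 - 37)*(1/135) + 6)*(-67) = (-46*1/135 + 6)*(-67) = (-46/135 + 6)*(-67) = (764/135)*(-67) = -51188/135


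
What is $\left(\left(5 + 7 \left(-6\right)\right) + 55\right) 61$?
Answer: $1098$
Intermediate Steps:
$\left(\left(5 + 7 \left(-6\right)\right) + 55\right) 61 = \left(\left(5 - 42\right) + 55\right) 61 = \left(-37 + 55\right) 61 = 18 \cdot 61 = 1098$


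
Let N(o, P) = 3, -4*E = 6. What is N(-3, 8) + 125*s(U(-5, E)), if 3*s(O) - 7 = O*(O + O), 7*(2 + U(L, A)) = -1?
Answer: 99566/147 ≈ 677.32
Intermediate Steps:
E = -3/2 (E = -¼*6 = -3/2 ≈ -1.5000)
U(L, A) = -15/7 (U(L, A) = -2 + (⅐)*(-1) = -2 - ⅐ = -15/7)
s(O) = 7/3 + 2*O²/3 (s(O) = 7/3 + (O*(O + O))/3 = 7/3 + (O*(2*O))/3 = 7/3 + (2*O²)/3 = 7/3 + 2*O²/3)
N(-3, 8) + 125*s(U(-5, E)) = 3 + 125*(7/3 + 2*(-15/7)²/3) = 3 + 125*(7/3 + (⅔)*(225/49)) = 3 + 125*(7/3 + 150/49) = 3 + 125*(793/147) = 3 + 99125/147 = 99566/147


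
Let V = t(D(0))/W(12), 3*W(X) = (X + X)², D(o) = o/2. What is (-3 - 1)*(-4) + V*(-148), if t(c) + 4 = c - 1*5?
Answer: 367/16 ≈ 22.938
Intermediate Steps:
D(o) = o/2 (D(o) = o*(½) = o/2)
t(c) = -9 + c (t(c) = -4 + (c - 1*5) = -4 + (c - 5) = -4 + (-5 + c) = -9 + c)
W(X) = 4*X²/3 (W(X) = (X + X)²/3 = (2*X)²/3 = (4*X²)/3 = 4*X²/3)
V = -3/64 (V = (-9 + (½)*0)/(((4/3)*12²)) = (-9 + 0)/(((4/3)*144)) = -9/192 = -9*1/192 = -3/64 ≈ -0.046875)
(-3 - 1)*(-4) + V*(-148) = (-3 - 1)*(-4) - 3/64*(-148) = -4*(-4) + 111/16 = 16 + 111/16 = 367/16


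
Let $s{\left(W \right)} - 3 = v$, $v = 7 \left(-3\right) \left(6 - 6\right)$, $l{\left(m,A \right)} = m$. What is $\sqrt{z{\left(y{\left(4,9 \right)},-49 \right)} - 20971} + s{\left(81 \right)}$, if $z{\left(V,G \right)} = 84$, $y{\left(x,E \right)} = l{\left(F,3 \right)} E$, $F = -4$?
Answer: $3 + i \sqrt{20887} \approx 3.0 + 144.52 i$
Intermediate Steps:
$y{\left(x,E \right)} = - 4 E$
$v = 0$ ($v = - 21 \left(6 - 6\right) = \left(-21\right) 0 = 0$)
$s{\left(W \right)} = 3$ ($s{\left(W \right)} = 3 + 0 = 3$)
$\sqrt{z{\left(y{\left(4,9 \right)},-49 \right)} - 20971} + s{\left(81 \right)} = \sqrt{84 - 20971} + 3 = \sqrt{-20887} + 3 = i \sqrt{20887} + 3 = 3 + i \sqrt{20887}$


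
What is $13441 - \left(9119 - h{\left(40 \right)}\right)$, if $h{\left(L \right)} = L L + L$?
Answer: $5962$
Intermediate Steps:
$h{\left(L \right)} = L + L^{2}$ ($h{\left(L \right)} = L^{2} + L = L + L^{2}$)
$13441 - \left(9119 - h{\left(40 \right)}\right) = 13441 - \left(9119 - 40 \left(1 + 40\right)\right) = 13441 - \left(9119 - 40 \cdot 41\right) = 13441 - \left(9119 - 1640\right) = 13441 - 7479 = 5962$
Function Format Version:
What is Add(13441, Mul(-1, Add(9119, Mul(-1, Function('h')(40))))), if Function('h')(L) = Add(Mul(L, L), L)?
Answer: 5962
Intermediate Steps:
Function('h')(L) = Add(L, Pow(L, 2)) (Function('h')(L) = Add(Pow(L, 2), L) = Add(L, Pow(L, 2)))
Add(13441, Mul(-1, Add(9119, Mul(-1, Function('h')(40))))) = Add(13441, Mul(-1, Add(9119, Mul(-1, Mul(40, Add(1, 40)))))) = Add(13441, Mul(-1, Add(9119, Mul(-1, Mul(40, 41))))) = Add(13441, Mul(-1, Add(9119, Mul(-1, 1640)))) = Add(13441, Mul(-1, Add(9119, -1640))) = Add(13441, Mul(-1, 7479)) = Add(13441, -7479) = 5962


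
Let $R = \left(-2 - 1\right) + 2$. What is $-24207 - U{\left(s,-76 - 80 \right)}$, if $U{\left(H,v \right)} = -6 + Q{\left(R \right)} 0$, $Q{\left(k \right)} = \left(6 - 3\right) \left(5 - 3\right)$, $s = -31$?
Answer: $-24201$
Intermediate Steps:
$R = -1$ ($R = -3 + 2 = -1$)
$Q{\left(k \right)} = 6$ ($Q{\left(k \right)} = 3 \cdot 2 = 6$)
$U{\left(H,v \right)} = -6$ ($U{\left(H,v \right)} = -6 + 6 \cdot 0 = -6 + 0 = -6$)
$-24207 - U{\left(s,-76 - 80 \right)} = -24207 - -6 = -24207 + 6 = -24201$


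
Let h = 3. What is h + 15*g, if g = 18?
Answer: 273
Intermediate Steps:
h + 15*g = 3 + 15*18 = 3 + 270 = 273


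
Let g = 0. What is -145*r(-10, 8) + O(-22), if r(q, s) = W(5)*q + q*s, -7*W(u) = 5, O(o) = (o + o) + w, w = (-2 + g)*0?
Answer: 73642/7 ≈ 10520.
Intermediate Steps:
w = 0 (w = (-2 + 0)*0 = -2*0 = 0)
O(o) = 2*o (O(o) = (o + o) + 0 = 2*o + 0 = 2*o)
W(u) = -5/7 (W(u) = -⅐*5 = -5/7)
r(q, s) = -5*q/7 + q*s
-145*r(-10, 8) + O(-22) = -145*(-10)*(-5 + 7*8)/7 + 2*(-22) = -145*(-10)*(-5 + 56)/7 - 44 = -145*(-10)*51/7 - 44 = -145*(-510/7) - 44 = 73950/7 - 44 = 73642/7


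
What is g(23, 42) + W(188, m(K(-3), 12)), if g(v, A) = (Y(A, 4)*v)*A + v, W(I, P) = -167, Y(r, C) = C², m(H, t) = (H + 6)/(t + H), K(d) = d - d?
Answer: 15312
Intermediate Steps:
K(d) = 0
m(H, t) = (6 + H)/(H + t)
g(v, A) = v + 16*A*v (g(v, A) = (4²*v)*A + v = (16*v)*A + v = 16*A*v + v = v + 16*A*v)
g(23, 42) + W(188, m(K(-3), 12)) = 23*(1 + 16*42) - 167 = 23*(1 + 672) - 167 = 23*673 - 167 = 15479 - 167 = 15312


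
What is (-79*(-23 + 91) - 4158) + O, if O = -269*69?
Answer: -28091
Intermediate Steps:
O = -18561
(-79*(-23 + 91) - 4158) + O = (-79*(-23 + 91) - 4158) - 18561 = (-79*68 - 4158) - 18561 = (-5372 - 4158) - 18561 = -9530 - 18561 = -28091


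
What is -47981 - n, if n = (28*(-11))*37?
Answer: -36585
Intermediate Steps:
n = -11396 (n = -308*37 = -11396)
-47981 - n = -47981 - 1*(-11396) = -47981 + 11396 = -36585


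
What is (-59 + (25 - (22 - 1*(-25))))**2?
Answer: 6561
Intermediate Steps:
(-59 + (25 - (22 - 1*(-25))))**2 = (-59 + (25 - (22 + 25)))**2 = (-59 + (25 - 1*47))**2 = (-59 + (25 - 47))**2 = (-59 - 22)**2 = (-81)**2 = 6561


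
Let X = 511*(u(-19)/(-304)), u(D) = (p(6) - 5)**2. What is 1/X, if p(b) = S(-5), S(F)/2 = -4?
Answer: -304/86359 ≈ -0.0035202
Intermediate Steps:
S(F) = -8 (S(F) = 2*(-4) = -8)
p(b) = -8
u(D) = 169 (u(D) = (-8 - 5)**2 = (-13)**2 = 169)
X = -86359/304 (X = 511*(169/(-304)) = 511*(169*(-1/304)) = 511*(-169/304) = -86359/304 ≈ -284.08)
1/X = 1/(-86359/304) = -304/86359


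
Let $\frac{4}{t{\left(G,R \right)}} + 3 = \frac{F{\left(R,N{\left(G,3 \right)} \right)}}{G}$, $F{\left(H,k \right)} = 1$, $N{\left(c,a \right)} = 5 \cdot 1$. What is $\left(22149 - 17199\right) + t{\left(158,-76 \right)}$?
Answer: $\frac{2340718}{473} \approx 4948.7$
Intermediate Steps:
$N{\left(c,a \right)} = 5$
$t{\left(G,R \right)} = \frac{4}{-3 + \frac{1}{G}}$ ($t{\left(G,R \right)} = \frac{4}{-3 + 1 \frac{1}{G}} = \frac{4}{-3 + \frac{1}{G}}$)
$\left(22149 - 17199\right) + t{\left(158,-76 \right)} = \left(22149 - 17199\right) - \frac{632}{-1 + 3 \cdot 158} = 4950 - \frac{632}{-1 + 474} = 4950 - \frac{632}{473} = \frac{2340718}{473}$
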